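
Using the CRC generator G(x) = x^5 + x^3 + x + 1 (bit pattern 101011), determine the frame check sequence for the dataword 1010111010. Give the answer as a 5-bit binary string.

11000

Append 5 zeros: 101011101000000. Divide by 101011 (XOR where the leading bit is 1):
  pos 0: 101011 XOR 101011 = 000000
  pos 6: 101000 XOR 101011 = 000011
Remainder (last 5 bits) = 11000. This is the CRC / FCS.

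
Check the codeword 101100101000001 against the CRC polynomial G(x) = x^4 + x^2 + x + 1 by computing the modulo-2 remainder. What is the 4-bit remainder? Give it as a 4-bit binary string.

Modulo-2 division of 101100101000001 by 10111:
  pos 0: 10110 XOR 10111 = 00001
  pos 4: 10101 XOR 10111 = 00010
  pos 7: 10000 XOR 10111 = 00111
  pos 9: 11100 XOR 10111 = 01011
  pos 10: 10111 XOR 10111 = 00000
Remainder = 0000 (zero — the frame passes the CRC check).

0000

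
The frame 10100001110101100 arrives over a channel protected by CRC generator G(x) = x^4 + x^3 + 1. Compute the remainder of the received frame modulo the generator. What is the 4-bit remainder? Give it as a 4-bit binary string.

Modulo-2 division of 10100001110101100 by 11001:
  pos 0: 10100 XOR 11001 = 01101
  pos 1: 11010 XOR 11001 = 00011
  pos 4: 11011 XOR 11001 = 00010
  pos 7: 10101 XOR 11001 = 01100
  pos 8: 11000 XOR 11001 = 00001
  pos 12: 11100 XOR 11001 = 00101
Remainder = 0101 (nonzero — an error is detected).

0101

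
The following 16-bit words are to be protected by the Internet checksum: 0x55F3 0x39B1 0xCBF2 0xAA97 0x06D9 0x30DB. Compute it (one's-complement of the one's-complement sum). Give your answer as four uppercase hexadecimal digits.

C21C

One's-complement addition (fold any carry out of bit 15 back into bit 0):
  0x55F3 + 0x39B1 = 0x08FA4
  0x8FA4 + 0xCBF2 = 0x15B96 → wrap carry → 0x5B97
  0x5B97 + 0xAA97 = 0x1062E → wrap carry → 0x062F
  0x062F + 0x06D9 = 0x00D08
  0x0D08 + 0x30DB = 0x03DE3
One's-complement sum = 0x3DE3.
Checksum = ~0x3DE3 & 0xFFFF = 0xC21C.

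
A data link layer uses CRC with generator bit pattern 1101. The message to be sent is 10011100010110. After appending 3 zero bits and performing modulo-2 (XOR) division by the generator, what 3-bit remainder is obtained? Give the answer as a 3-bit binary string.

Append 3 zeros: 10011100010110000. Divide by 1101 (XOR where the leading bit is 1):
  pos 0: 1001 XOR 1101 = 0100
  pos 1: 1001 XOR 1101 = 0100
  pos 2: 1001 XOR 1101 = 0100
  pos 3: 1000 XOR 1101 = 0101
  pos 4: 1010 XOR 1101 = 0111
  pos 5: 1110 XOR 1101 = 0011
  pos 7: 1110 XOR 1101 = 0011
  pos 9: 1111 XOR 1101 = 0010
  pos 11: 1000 XOR 1101 = 0101
  pos 12: 1010 XOR 1101 = 0111
  pos 13: 1110 XOR 1101 = 0011
Remainder (last 3 bits) = 011. This is the CRC / FCS.

011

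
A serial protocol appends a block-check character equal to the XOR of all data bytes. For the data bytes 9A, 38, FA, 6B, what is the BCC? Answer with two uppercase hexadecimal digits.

33

XOR the bytes together:
  start with 0x9A
  0x9A ⊕ 0x38 = 0xA2
  0xA2 ⊕ 0xFA = 0x58
  0x58 ⊕ 0x6B = 0x33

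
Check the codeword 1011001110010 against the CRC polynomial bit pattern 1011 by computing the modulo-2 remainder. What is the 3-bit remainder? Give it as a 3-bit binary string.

Modulo-2 division of 1011001110010 by 1011:
  pos 0: 1011 XOR 1011 = 0000
  pos 6: 1110 XOR 1011 = 0101
  pos 7: 1010 XOR 1011 = 0001
Remainder = 110 (nonzero — an error is detected).

110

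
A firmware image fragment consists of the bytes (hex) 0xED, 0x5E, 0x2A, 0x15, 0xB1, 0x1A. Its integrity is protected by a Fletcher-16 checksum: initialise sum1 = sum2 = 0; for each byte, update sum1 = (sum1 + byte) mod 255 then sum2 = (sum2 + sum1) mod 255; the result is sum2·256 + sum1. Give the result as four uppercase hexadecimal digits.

D057

Running sums (mod 255):
  after byte 0 (0xED): sum1=237, sum2=237
  after byte 1 (0x5E): sum1=76, sum2=58
  after byte 2 (0x2A): sum1=118, sum2=176
  after byte 3 (0x15): sum1=139, sum2=60
  after byte 4 (0xB1): sum1=61, sum2=121
  after byte 5 (0x1A): sum1=87, sum2=208
Checksum = sum2·256 + sum1 = 208·256 + 87 = 53335 = 0xD057.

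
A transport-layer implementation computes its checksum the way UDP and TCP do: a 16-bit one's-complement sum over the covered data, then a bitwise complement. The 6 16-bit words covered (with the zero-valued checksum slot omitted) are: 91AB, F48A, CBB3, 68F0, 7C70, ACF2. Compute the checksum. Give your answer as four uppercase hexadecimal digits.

1BC2

One's-complement addition (fold any carry out of bit 15 back into bit 0):
  0x91AB + 0xF48A = 0x18635 → wrap carry → 0x8636
  0x8636 + 0xCBB3 = 0x151E9 → wrap carry → 0x51EA
  0x51EA + 0x68F0 = 0x0BADA
  0xBADA + 0x7C70 = 0x1374A → wrap carry → 0x374B
  0x374B + 0xACF2 = 0x0E43D
One's-complement sum = 0xE43D.
Checksum = ~0xE43D & 0xFFFF = 0x1BC2.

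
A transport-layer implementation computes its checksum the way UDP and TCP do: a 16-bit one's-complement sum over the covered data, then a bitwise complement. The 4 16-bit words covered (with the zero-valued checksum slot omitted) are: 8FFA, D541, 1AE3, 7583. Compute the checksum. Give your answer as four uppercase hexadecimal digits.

One's-complement addition (fold any carry out of bit 15 back into bit 0):
  0x8FFA + 0xD541 = 0x1653B → wrap carry → 0x653C
  0x653C + 0x1AE3 = 0x0801F
  0x801F + 0x7583 = 0x0F5A2
One's-complement sum = 0xF5A2.
Checksum = ~0xF5A2 & 0xFFFF = 0x0A5D.

0A5D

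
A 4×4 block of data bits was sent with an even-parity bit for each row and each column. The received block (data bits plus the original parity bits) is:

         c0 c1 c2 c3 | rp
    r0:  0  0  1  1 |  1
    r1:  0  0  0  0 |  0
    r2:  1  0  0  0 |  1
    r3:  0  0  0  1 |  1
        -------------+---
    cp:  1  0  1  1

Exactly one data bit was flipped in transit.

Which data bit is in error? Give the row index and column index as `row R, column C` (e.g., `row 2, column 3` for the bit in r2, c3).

row 0, column 3

Recompute each row's even parity and compare to rp:
  r0: data parity 0, sent rp 1 → mismatch
  r1: data parity 0, sent rp 0 → ok
  r2: data parity 1, sent rp 1 → ok
  r3: data parity 1, sent rp 1 → ok
Recompute each column's even parity and compare to cp:
  c0: data parity 1, sent cp 1 → ok
  c1: data parity 0, sent cp 0 → ok
  c2: data parity 1, sent cp 1 → ok
  c3: data parity 0, sent cp 1 → mismatch
Exactly one row (r0) and one column (c3) fail → the flipped bit is at their intersection.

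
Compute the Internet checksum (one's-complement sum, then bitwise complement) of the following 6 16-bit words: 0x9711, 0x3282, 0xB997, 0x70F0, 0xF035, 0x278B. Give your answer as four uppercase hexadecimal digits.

F422

One's-complement addition (fold any carry out of bit 15 back into bit 0):
  0x9711 + 0x3282 = 0x0C993
  0xC993 + 0xB997 = 0x1832A → wrap carry → 0x832B
  0x832B + 0x70F0 = 0x0F41B
  0xF41B + 0xF035 = 0x1E450 → wrap carry → 0xE451
  0xE451 + 0x278B = 0x10BDC → wrap carry → 0x0BDD
One's-complement sum = 0x0BDD.
Checksum = ~0x0BDD & 0xFFFF = 0xF422.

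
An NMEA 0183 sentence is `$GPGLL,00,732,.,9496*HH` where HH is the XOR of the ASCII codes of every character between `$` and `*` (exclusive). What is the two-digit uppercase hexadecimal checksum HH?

4A

XOR the ASCII codes of the payload characters:
  'G' = 0x47 → acc = 0x47
  'P' = 0x50 → acc = 0x17
  'G' = 0x47 → acc = 0x50
  'L' = 0x4C → acc = 0x1C
  'L' = 0x4C → acc = 0x50
  ',' = 0x2C → acc = 0x7C
  '0' = 0x30 → acc = 0x4C
  '0' = 0x30 → acc = 0x7C
  ',' = 0x2C → acc = 0x50
  '7' = 0x37 → acc = 0x67
  '3' = 0x33 → acc = 0x54
  '2' = 0x32 → acc = 0x66
  ',' = 0x2C → acc = 0x4A
  '.' = 0x2E → acc = 0x64
  ',' = 0x2C → acc = 0x48
  '9' = 0x39 → acc = 0x71
  '4' = 0x34 → acc = 0x45
  '9' = 0x39 → acc = 0x7C
  '6' = 0x36 → acc = 0x4A
Checksum = 0x4A.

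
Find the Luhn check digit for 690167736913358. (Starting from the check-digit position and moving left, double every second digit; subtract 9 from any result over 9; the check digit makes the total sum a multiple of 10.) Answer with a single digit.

4

Partial digits right→left: 8 5 3 3 1 9 6 3 7 7 6 1 0 9 6
Double every second digit counting from the check-digit position (so the 1st, 3rd, 5th, ... of the partial from the right).
  doubled (with −9 where >9): 7 6 2 3 5 3 0 3 → sum 29
  kept as-is: 5 3 9 3 7 1 9 → sum 37
Total = 29 + 37 = 66.
Check digit = (10 − (66 mod 10)) mod 10 = 4.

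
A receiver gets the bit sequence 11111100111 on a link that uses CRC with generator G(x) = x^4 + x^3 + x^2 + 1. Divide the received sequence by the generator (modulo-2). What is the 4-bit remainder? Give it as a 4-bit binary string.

Modulo-2 division of 11111100111 by 11101:
  pos 0: 11111 XOR 11101 = 00010
  pos 3: 10100 XOR 11101 = 01001
  pos 4: 10011 XOR 11101 = 01110
  pos 5: 11101 XOR 11101 = 00000
Remainder = 0001 (nonzero — an error is detected).

0001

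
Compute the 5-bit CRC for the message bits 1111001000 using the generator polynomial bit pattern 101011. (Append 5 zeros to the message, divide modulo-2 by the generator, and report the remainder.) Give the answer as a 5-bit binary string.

Append 5 zeros: 111100100000000. Divide by 101011 (XOR where the leading bit is 1):
  pos 0: 111100 XOR 101011 = 010111
  pos 1: 101111 XOR 101011 = 000100
  pos 4: 100000 XOR 101011 = 001011
  pos 6: 101100 XOR 101011 = 000111
  pos 9: 111000 XOR 101011 = 010011
Remainder (last 5 bits) = 10011. This is the CRC / FCS.

10011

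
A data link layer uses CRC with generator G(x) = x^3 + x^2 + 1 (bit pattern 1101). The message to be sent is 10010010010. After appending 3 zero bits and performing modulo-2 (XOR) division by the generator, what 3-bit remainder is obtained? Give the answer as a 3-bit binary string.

101

Append 3 zeros: 10010010010000. Divide by 1101 (XOR where the leading bit is 1):
  pos 0: 1001 XOR 1101 = 0100
  pos 1: 1000 XOR 1101 = 0101
  pos 2: 1010 XOR 1101 = 0111
  pos 3: 1111 XOR 1101 = 0010
  pos 5: 1000 XOR 1101 = 0101
  pos 6: 1011 XOR 1101 = 0110
  pos 7: 1100 XOR 1101 = 0001
  pos 10: 1000 XOR 1101 = 0101
Remainder (last 3 bits) = 101. This is the CRC / FCS.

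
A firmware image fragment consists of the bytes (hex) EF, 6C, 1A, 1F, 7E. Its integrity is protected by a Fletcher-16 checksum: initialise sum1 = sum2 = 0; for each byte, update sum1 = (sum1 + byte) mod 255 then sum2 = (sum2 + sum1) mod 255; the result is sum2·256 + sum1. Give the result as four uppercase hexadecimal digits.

6C14

Running sums (mod 255):
  after byte 0 (EF): sum1=239, sum2=239
  after byte 1 (6C): sum1=92, sum2=76
  after byte 2 (1A): sum1=118, sum2=194
  after byte 3 (1F): sum1=149, sum2=88
  after byte 4 (7E): sum1=20, sum2=108
Checksum = sum2·256 + sum1 = 108·256 + 20 = 27668 = 0x6C14.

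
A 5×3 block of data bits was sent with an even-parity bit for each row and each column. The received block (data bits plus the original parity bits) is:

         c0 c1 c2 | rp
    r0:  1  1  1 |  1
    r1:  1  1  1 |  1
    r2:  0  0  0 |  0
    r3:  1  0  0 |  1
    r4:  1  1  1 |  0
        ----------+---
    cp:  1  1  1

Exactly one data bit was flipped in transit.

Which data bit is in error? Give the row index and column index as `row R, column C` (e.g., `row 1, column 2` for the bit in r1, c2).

Recompute each row's even parity and compare to rp:
  r0: data parity 1, sent rp 1 → ok
  r1: data parity 1, sent rp 1 → ok
  r2: data parity 0, sent rp 0 → ok
  r3: data parity 1, sent rp 1 → ok
  r4: data parity 1, sent rp 0 → mismatch
Recompute each column's even parity and compare to cp:
  c0: data parity 0, sent cp 1 → mismatch
  c1: data parity 1, sent cp 1 → ok
  c2: data parity 1, sent cp 1 → ok
Exactly one row (r4) and one column (c0) fail → the flipped bit is at their intersection.

row 4, column 0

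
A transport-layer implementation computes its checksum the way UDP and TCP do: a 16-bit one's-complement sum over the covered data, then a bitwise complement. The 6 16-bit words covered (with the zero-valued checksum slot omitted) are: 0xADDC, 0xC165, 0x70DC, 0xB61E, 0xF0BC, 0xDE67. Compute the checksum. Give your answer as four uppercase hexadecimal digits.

9A9D

One's-complement addition (fold any carry out of bit 15 back into bit 0):
  0xADDC + 0xC165 = 0x16F41 → wrap carry → 0x6F42
  0x6F42 + 0x70DC = 0x0E01E
  0xE01E + 0xB61E = 0x1963C → wrap carry → 0x963D
  0x963D + 0xF0BC = 0x186F9 → wrap carry → 0x86FA
  0x86FA + 0xDE67 = 0x16561 → wrap carry → 0x6562
One's-complement sum = 0x6562.
Checksum = ~0x6562 & 0xFFFF = 0x9A9D.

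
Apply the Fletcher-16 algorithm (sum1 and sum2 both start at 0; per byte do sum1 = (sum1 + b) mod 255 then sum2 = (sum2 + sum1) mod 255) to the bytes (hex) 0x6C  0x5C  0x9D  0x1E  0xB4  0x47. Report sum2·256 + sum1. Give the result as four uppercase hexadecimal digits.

Running sums (mod 255):
  after byte 0 (0x6C): sum1=108, sum2=108
  after byte 1 (0x5C): sum1=200, sum2=53
  after byte 2 (0x9D): sum1=102, sum2=155
  after byte 3 (0x1E): sum1=132, sum2=32
  after byte 4 (0xB4): sum1=57, sum2=89
  after byte 5 (0x47): sum1=128, sum2=217
Checksum = sum2·256 + sum1 = 217·256 + 128 = 55680 = 0xD980.

D980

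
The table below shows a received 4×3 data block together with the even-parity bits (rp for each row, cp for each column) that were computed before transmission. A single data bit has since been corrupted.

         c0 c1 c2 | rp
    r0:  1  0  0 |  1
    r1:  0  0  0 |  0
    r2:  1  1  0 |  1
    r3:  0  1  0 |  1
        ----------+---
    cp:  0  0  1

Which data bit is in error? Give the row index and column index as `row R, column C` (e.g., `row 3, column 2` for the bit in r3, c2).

Recompute each row's even parity and compare to rp:
  r0: data parity 1, sent rp 1 → ok
  r1: data parity 0, sent rp 0 → ok
  r2: data parity 0, sent rp 1 → mismatch
  r3: data parity 1, sent rp 1 → ok
Recompute each column's even parity and compare to cp:
  c0: data parity 0, sent cp 0 → ok
  c1: data parity 0, sent cp 0 → ok
  c2: data parity 0, sent cp 1 → mismatch
Exactly one row (r2) and one column (c2) fail → the flipped bit is at their intersection.

row 2, column 2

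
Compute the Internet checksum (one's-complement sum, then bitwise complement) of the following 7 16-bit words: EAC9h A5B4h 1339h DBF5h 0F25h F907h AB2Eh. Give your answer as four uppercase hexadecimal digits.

One's-complement addition (fold any carry out of bit 15 back into bit 0):
  0xEAC9 + 0xA5B4 = 0x1907D → wrap carry → 0x907E
  0x907E + 0x1339 = 0x0A3B7
  0xA3B7 + 0xDBF5 = 0x17FAC → wrap carry → 0x7FAD
  0x7FAD + 0x0F25 = 0x08ED2
  0x8ED2 + 0xF907 = 0x187D9 → wrap carry → 0x87DA
  0x87DA + 0xAB2E = 0x13308 → wrap carry → 0x3309
One's-complement sum = 0x3309.
Checksum = ~0x3309 & 0xFFFF = 0xCCF6.

CCF6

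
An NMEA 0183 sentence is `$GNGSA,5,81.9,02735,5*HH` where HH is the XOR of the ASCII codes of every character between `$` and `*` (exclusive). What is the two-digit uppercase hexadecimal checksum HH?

71

XOR the ASCII codes of the payload characters:
  'G' = 0x47 → acc = 0x47
  'N' = 0x4E → acc = 0x09
  'G' = 0x47 → acc = 0x4E
  'S' = 0x53 → acc = 0x1D
  'A' = 0x41 → acc = 0x5C
  ',' = 0x2C → acc = 0x70
  '5' = 0x35 → acc = 0x45
  ',' = 0x2C → acc = 0x69
  '8' = 0x38 → acc = 0x51
  '1' = 0x31 → acc = 0x60
  '.' = 0x2E → acc = 0x4E
  '9' = 0x39 → acc = 0x77
  ',' = 0x2C → acc = 0x5B
  '0' = 0x30 → acc = 0x6B
  '2' = 0x32 → acc = 0x59
  '7' = 0x37 → acc = 0x6E
  '3' = 0x33 → acc = 0x5D
  '5' = 0x35 → acc = 0x68
  ',' = 0x2C → acc = 0x44
  '5' = 0x35 → acc = 0x71
Checksum = 0x71.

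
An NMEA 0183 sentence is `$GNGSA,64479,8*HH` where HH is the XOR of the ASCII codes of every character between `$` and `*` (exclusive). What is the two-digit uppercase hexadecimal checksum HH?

XOR the ASCII codes of the payload characters:
  'G' = 0x47 → acc = 0x47
  'N' = 0x4E → acc = 0x09
  'G' = 0x47 → acc = 0x4E
  'S' = 0x53 → acc = 0x1D
  'A' = 0x41 → acc = 0x5C
  ',' = 0x2C → acc = 0x70
  '6' = 0x36 → acc = 0x46
  '4' = 0x34 → acc = 0x72
  '4' = 0x34 → acc = 0x46
  '7' = 0x37 → acc = 0x71
  '9' = 0x39 → acc = 0x48
  ',' = 0x2C → acc = 0x64
  '8' = 0x38 → acc = 0x5C
Checksum = 0x5C.

5C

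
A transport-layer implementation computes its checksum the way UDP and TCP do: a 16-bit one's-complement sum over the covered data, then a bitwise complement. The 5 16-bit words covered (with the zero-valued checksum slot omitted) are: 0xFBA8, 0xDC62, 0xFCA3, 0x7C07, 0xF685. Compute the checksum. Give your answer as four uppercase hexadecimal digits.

One's-complement addition (fold any carry out of bit 15 back into bit 0):
  0xFBA8 + 0xDC62 = 0x1D80A → wrap carry → 0xD80B
  0xD80B + 0xFCA3 = 0x1D4AE → wrap carry → 0xD4AF
  0xD4AF + 0x7C07 = 0x150B6 → wrap carry → 0x50B7
  0x50B7 + 0xF685 = 0x1473C → wrap carry → 0x473D
One's-complement sum = 0x473D.
Checksum = ~0x473D & 0xFFFF = 0xB8C2.

B8C2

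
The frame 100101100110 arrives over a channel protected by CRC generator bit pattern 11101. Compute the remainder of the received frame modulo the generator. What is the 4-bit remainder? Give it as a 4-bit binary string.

Modulo-2 division of 100101100110 by 11101:
  pos 0: 10010 XOR 11101 = 01111
  pos 1: 11111 XOR 11101 = 00010
  pos 4: 10100 XOR 11101 = 01001
  pos 5: 10011 XOR 11101 = 01110
  pos 6: 11101 XOR 11101 = 00000
Remainder = 0000 (zero — the frame passes the CRC check).

0000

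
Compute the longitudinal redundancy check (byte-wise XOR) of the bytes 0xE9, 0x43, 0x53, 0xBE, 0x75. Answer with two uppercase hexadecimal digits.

XOR the bytes together:
  start with 0xE9
  0xE9 ⊕ 0x43 = 0xAA
  0xAA ⊕ 0x53 = 0xF9
  0xF9 ⊕ 0xBE = 0x47
  0x47 ⊕ 0x75 = 0x32

32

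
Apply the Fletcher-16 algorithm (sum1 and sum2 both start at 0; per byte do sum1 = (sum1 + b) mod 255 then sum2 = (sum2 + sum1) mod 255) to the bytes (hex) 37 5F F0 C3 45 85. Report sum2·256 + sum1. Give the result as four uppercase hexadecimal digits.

Running sums (mod 255):
  after byte 0 (37): sum1=55, sum2=55
  after byte 1 (5F): sum1=150, sum2=205
  after byte 2 (F0): sum1=135, sum2=85
  after byte 3 (C3): sum1=75, sum2=160
  after byte 4 (45): sum1=144, sum2=49
  after byte 5 (85): sum1=22, sum2=71
Checksum = sum2·256 + sum1 = 71·256 + 22 = 18198 = 0x4716.

4716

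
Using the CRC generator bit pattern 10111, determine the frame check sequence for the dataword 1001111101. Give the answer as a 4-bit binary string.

Append 4 zeros: 10011111010000. Divide by 10111 (XOR where the leading bit is 1):
  pos 0: 10011 XOR 10111 = 00100
  pos 2: 10011 XOR 10111 = 00100
  pos 4: 10010 XOR 10111 = 00101
  pos 6: 10110 XOR 10111 = 00001
Remainder (last 4 bits) = 1000. This is the CRC / FCS.

1000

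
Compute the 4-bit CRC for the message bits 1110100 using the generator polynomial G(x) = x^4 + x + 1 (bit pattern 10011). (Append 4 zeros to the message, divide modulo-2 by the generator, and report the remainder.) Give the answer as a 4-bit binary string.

0100

Append 4 zeros: 11101000000. Divide by 10011 (XOR where the leading bit is 1):
  pos 0: 11101 XOR 10011 = 01110
  pos 1: 11100 XOR 10011 = 01111
  pos 2: 11110 XOR 10011 = 01101
  pos 3: 11010 XOR 10011 = 01001
  pos 4: 10010 XOR 10011 = 00001
Remainder (last 4 bits) = 0100. This is the CRC / FCS.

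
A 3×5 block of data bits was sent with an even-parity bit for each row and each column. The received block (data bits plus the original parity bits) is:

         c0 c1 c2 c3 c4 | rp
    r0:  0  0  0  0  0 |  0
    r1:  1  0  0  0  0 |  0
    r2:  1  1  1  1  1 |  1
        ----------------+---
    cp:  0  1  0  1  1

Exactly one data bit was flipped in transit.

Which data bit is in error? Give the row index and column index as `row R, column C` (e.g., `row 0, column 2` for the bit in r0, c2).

row 1, column 2

Recompute each row's even parity and compare to rp:
  r0: data parity 0, sent rp 0 → ok
  r1: data parity 1, sent rp 0 → mismatch
  r2: data parity 1, sent rp 1 → ok
Recompute each column's even parity and compare to cp:
  c0: data parity 0, sent cp 0 → ok
  c1: data parity 1, sent cp 1 → ok
  c2: data parity 1, sent cp 0 → mismatch
  c3: data parity 1, sent cp 1 → ok
  c4: data parity 1, sent cp 1 → ok
Exactly one row (r1) and one column (c2) fail → the flipped bit is at their intersection.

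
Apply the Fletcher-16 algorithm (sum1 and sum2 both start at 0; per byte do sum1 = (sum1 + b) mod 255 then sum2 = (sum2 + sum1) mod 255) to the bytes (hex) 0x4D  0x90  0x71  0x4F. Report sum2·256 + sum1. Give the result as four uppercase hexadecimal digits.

Running sums (mod 255):
  after byte 0 (0x4D): sum1=77, sum2=77
  after byte 1 (0x90): sum1=221, sum2=43
  after byte 2 (0x71): sum1=79, sum2=122
  after byte 3 (0x4F): sum1=158, sum2=25
Checksum = sum2·256 + sum1 = 25·256 + 158 = 6558 = 0x199E.

199E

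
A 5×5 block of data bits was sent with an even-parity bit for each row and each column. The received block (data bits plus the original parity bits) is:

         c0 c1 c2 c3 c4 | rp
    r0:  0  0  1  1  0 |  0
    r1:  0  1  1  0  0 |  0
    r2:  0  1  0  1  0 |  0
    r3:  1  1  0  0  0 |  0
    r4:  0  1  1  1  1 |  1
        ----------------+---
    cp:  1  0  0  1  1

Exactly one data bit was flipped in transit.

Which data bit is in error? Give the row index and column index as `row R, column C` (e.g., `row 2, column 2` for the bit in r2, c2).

row 4, column 2

Recompute each row's even parity and compare to rp:
  r0: data parity 0, sent rp 0 → ok
  r1: data parity 0, sent rp 0 → ok
  r2: data parity 0, sent rp 0 → ok
  r3: data parity 0, sent rp 0 → ok
  r4: data parity 0, sent rp 1 → mismatch
Recompute each column's even parity and compare to cp:
  c0: data parity 1, sent cp 1 → ok
  c1: data parity 0, sent cp 0 → ok
  c2: data parity 1, sent cp 0 → mismatch
  c3: data parity 1, sent cp 1 → ok
  c4: data parity 1, sent cp 1 → ok
Exactly one row (r4) and one column (c2) fail → the flipped bit is at their intersection.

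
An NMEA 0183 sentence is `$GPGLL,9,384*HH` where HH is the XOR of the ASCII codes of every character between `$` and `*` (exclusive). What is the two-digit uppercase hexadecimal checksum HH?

XOR the ASCII codes of the payload characters:
  'G' = 0x47 → acc = 0x47
  'P' = 0x50 → acc = 0x17
  'G' = 0x47 → acc = 0x50
  'L' = 0x4C → acc = 0x1C
  'L' = 0x4C → acc = 0x50
  ',' = 0x2C → acc = 0x7C
  '9' = 0x39 → acc = 0x45
  ',' = 0x2C → acc = 0x69
  '3' = 0x33 → acc = 0x5A
  '8' = 0x38 → acc = 0x62
  '4' = 0x34 → acc = 0x56
Checksum = 0x56.

56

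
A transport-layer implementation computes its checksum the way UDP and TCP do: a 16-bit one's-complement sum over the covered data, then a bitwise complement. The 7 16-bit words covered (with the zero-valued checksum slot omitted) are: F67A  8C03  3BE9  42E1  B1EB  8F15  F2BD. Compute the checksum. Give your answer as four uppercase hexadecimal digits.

CAF7

One's-complement addition (fold any carry out of bit 15 back into bit 0):
  0xF67A + 0x8C03 = 0x1827D → wrap carry → 0x827E
  0x827E + 0x3BE9 = 0x0BE67
  0xBE67 + 0x42E1 = 0x10148 → wrap carry → 0x0149
  0x0149 + 0xB1EB = 0x0B334
  0xB334 + 0x8F15 = 0x14249 → wrap carry → 0x424A
  0x424A + 0xF2BD = 0x13507 → wrap carry → 0x3508
One's-complement sum = 0x3508.
Checksum = ~0x3508 & 0xFFFF = 0xCAF7.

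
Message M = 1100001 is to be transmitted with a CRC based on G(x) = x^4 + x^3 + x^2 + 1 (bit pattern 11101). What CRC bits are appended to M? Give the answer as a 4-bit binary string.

Append 4 zeros: 11000010000. Divide by 11101 (XOR where the leading bit is 1):
  pos 0: 11000 XOR 11101 = 00101
  pos 2: 10101 XOR 11101 = 01000
  pos 3: 10000 XOR 11101 = 01101
  pos 4: 11010 XOR 11101 = 00111
  pos 6: 11100 XOR 11101 = 00001
Remainder (last 4 bits) = 0001. This is the CRC / FCS.

0001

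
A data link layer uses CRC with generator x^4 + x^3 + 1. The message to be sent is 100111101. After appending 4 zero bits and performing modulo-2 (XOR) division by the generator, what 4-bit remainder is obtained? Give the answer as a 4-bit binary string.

Append 4 zeros: 1001111010000. Divide by 11001 (XOR where the leading bit is 1):
  pos 0: 10011 XOR 11001 = 01010
  pos 1: 10101 XOR 11001 = 01100
  pos 2: 11001 XOR 11001 = 00000
  pos 8: 10000 XOR 11001 = 01001
Remainder (last 4 bits) = 1001. This is the CRC / FCS.

1001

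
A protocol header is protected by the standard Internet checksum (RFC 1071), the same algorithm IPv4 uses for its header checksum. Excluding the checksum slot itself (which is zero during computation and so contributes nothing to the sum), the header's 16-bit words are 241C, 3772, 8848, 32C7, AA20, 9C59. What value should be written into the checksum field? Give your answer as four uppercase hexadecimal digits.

A2E7

One's-complement addition (fold any carry out of bit 15 back into bit 0):
  0x241C + 0x3772 = 0x05B8E
  0x5B8E + 0x8848 = 0x0E3D6
  0xE3D6 + 0x32C7 = 0x1169D → wrap carry → 0x169E
  0x169E + 0xAA20 = 0x0C0BE
  0xC0BE + 0x9C59 = 0x15D17 → wrap carry → 0x5D18
One's-complement sum = 0x5D18.
Checksum = ~0x5D18 & 0xFFFF = 0xA2E7.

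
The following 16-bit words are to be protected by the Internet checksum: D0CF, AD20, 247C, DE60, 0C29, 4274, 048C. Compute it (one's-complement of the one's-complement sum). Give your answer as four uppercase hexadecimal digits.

One's-complement addition (fold any carry out of bit 15 back into bit 0):
  0xD0CF + 0xAD20 = 0x17DEF → wrap carry → 0x7DF0
  0x7DF0 + 0x247C = 0x0A26C
  0xA26C + 0xDE60 = 0x180CC → wrap carry → 0x80CD
  0x80CD + 0x0C29 = 0x08CF6
  0x8CF6 + 0x4274 = 0x0CF6A
  0xCF6A + 0x048C = 0x0D3F6
One's-complement sum = 0xD3F6.
Checksum = ~0xD3F6 & 0xFFFF = 0x2C09.

2C09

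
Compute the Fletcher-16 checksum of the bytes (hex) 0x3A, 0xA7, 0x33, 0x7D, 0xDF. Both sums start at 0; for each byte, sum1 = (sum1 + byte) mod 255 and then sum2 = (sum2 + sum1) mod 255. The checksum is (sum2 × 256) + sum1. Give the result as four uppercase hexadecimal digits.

3672

Running sums (mod 255):
  after byte 0 (0x3A): sum1=58, sum2=58
  after byte 1 (0xA7): sum1=225, sum2=28
  after byte 2 (0x33): sum1=21, sum2=49
  after byte 3 (0x7D): sum1=146, sum2=195
  after byte 4 (0xDF): sum1=114, sum2=54
Checksum = sum2·256 + sum1 = 54·256 + 114 = 13938 = 0x3672.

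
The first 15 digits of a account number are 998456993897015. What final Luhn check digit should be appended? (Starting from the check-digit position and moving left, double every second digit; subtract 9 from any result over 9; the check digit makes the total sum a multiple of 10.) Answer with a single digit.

Partial digits right→left: 5 1 0 7 9 8 3 9 9 6 5 4 8 9 9
Double every second digit counting from the check-digit position (so the 1st, 3rd, 5th, ... of the partial from the right).
  doubled (with −9 where >9): 1 0 9 6 9 1 7 9 → sum 42
  kept as-is: 1 7 8 9 6 4 9 → sum 44
Total = 42 + 44 = 86.
Check digit = (10 − (86 mod 10)) mod 10 = 4.

4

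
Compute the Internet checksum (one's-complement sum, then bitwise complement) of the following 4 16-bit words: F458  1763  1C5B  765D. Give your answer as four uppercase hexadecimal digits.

618B

One's-complement addition (fold any carry out of bit 15 back into bit 0):
  0xF458 + 0x1763 = 0x10BBB → wrap carry → 0x0BBC
  0x0BBC + 0x1C5B = 0x02817
  0x2817 + 0x765D = 0x09E74
One's-complement sum = 0x9E74.
Checksum = ~0x9E74 & 0xFFFF = 0x618B.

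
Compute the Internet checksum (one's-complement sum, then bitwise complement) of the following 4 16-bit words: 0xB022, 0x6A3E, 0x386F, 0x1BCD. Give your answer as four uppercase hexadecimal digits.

9162

One's-complement addition (fold any carry out of bit 15 back into bit 0):
  0xB022 + 0x6A3E = 0x11A60 → wrap carry → 0x1A61
  0x1A61 + 0x386F = 0x052D0
  0x52D0 + 0x1BCD = 0x06E9D
One's-complement sum = 0x6E9D.
Checksum = ~0x6E9D & 0xFFFF = 0x9162.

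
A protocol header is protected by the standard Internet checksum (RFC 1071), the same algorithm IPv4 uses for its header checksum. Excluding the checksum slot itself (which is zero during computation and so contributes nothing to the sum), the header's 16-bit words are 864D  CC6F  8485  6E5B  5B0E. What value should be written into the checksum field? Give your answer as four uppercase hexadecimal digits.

5F53

One's-complement addition (fold any carry out of bit 15 back into bit 0):
  0x864D + 0xCC6F = 0x152BC → wrap carry → 0x52BD
  0x52BD + 0x8485 = 0x0D742
  0xD742 + 0x6E5B = 0x1459D → wrap carry → 0x459E
  0x459E + 0x5B0E = 0x0A0AC
One's-complement sum = 0xA0AC.
Checksum = ~0xA0AC & 0xFFFF = 0x5F53.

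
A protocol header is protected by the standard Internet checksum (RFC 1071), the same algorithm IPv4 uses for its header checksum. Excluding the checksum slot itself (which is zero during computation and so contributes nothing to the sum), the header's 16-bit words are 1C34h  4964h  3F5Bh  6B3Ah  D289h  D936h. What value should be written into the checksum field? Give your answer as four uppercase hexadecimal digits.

One's-complement addition (fold any carry out of bit 15 back into bit 0):
  0x1C34 + 0x4964 = 0x06598
  0x6598 + 0x3F5B = 0x0A4F3
  0xA4F3 + 0x6B3A = 0x1102D → wrap carry → 0x102E
  0x102E + 0xD289 = 0x0E2B7
  0xE2B7 + 0xD936 = 0x1BBED → wrap carry → 0xBBEE
One's-complement sum = 0xBBEE.
Checksum = ~0xBBEE & 0xFFFF = 0x4411.

4411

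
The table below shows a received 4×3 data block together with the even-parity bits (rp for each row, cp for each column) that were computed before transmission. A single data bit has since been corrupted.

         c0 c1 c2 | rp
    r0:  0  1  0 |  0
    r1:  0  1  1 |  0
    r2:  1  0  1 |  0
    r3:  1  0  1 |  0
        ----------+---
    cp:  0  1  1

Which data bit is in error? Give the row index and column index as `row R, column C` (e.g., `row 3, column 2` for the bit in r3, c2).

row 0, column 1

Recompute each row's even parity and compare to rp:
  r0: data parity 1, sent rp 0 → mismatch
  r1: data parity 0, sent rp 0 → ok
  r2: data parity 0, sent rp 0 → ok
  r3: data parity 0, sent rp 0 → ok
Recompute each column's even parity and compare to cp:
  c0: data parity 0, sent cp 0 → ok
  c1: data parity 0, sent cp 1 → mismatch
  c2: data parity 1, sent cp 1 → ok
Exactly one row (r0) and one column (c1) fail → the flipped bit is at their intersection.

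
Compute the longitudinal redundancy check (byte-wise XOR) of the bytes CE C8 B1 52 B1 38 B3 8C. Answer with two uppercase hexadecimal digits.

XOR the bytes together:
  start with 0xCE
  0xCE ⊕ 0xC8 = 0x06
  0x06 ⊕ 0xB1 = 0xB7
  0xB7 ⊕ 0x52 = 0xE5
  0xE5 ⊕ 0xB1 = 0x54
  0x54 ⊕ 0x38 = 0x6C
  0x6C ⊕ 0xB3 = 0xDF
  0xDF ⊕ 0x8C = 0x53

53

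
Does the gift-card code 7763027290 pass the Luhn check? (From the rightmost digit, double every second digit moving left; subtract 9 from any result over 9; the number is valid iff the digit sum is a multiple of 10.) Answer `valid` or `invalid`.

From the right, keep odd positions and double even positions (subtract 9 from any doubled value over 9):
  doubled (positions 2,4,...): 9 5 0 3 5 → sum 22
  kept (positions 1,3,...): 0 2 2 3 7 → sum 14
Total = 36.
36 mod 10 = 6, so the number is invalid.

invalid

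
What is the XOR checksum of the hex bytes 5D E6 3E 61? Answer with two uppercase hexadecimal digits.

XOR the bytes together:
  start with 0x5D
  0x5D ⊕ 0xE6 = 0xBB
  0xBB ⊕ 0x3E = 0x85
  0x85 ⊕ 0x61 = 0xE4

E4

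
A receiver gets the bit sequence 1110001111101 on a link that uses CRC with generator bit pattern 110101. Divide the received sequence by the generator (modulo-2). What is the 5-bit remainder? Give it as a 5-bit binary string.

00010

Modulo-2 division of 1110001111101 by 110101:
  pos 0: 111000 XOR 110101 = 001101
  pos 2: 110111 XOR 110101 = 000010
  pos 6: 101110 XOR 110101 = 011011
  pos 7: 110111 XOR 110101 = 000010
Remainder = 00010 (nonzero — an error is detected).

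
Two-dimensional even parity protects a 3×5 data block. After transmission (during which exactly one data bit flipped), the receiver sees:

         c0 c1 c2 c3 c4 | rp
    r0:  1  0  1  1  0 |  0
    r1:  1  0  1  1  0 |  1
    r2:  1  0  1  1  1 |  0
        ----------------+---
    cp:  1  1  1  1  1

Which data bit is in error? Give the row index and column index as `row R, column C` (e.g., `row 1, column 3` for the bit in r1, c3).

row 0, column 1

Recompute each row's even parity and compare to rp:
  r0: data parity 1, sent rp 0 → mismatch
  r1: data parity 1, sent rp 1 → ok
  r2: data parity 0, sent rp 0 → ok
Recompute each column's even parity and compare to cp:
  c0: data parity 1, sent cp 1 → ok
  c1: data parity 0, sent cp 1 → mismatch
  c2: data parity 1, sent cp 1 → ok
  c3: data parity 1, sent cp 1 → ok
  c4: data parity 1, sent cp 1 → ok
Exactly one row (r0) and one column (c1) fail → the flipped bit is at their intersection.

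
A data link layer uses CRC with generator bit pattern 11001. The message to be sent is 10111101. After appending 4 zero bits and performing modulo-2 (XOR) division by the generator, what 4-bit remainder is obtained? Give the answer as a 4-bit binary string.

0111

Append 4 zeros: 101111010000. Divide by 11001 (XOR where the leading bit is 1):
  pos 0: 10111 XOR 11001 = 01110
  pos 1: 11101 XOR 11001 = 00100
  pos 3: 10001 XOR 11001 = 01000
  pos 4: 10000 XOR 11001 = 01001
  pos 5: 10010 XOR 11001 = 01011
  pos 6: 10110 XOR 11001 = 01111
  pos 7: 11110 XOR 11001 = 00111
Remainder (last 4 bits) = 0111. This is the CRC / FCS.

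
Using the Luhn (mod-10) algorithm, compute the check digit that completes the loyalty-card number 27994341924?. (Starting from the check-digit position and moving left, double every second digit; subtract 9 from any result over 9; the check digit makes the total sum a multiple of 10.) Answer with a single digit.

2

Partial digits right→left: 4 2 9 1 4 3 4 9 9 7 2
Double every second digit counting from the check-digit position (so the 1st, 3rd, 5th, ... of the partial from the right).
  doubled (with −9 where >9): 8 9 8 8 9 4 → sum 46
  kept as-is: 2 1 3 9 7 → sum 22
Total = 46 + 22 = 68.
Check digit = (10 − (68 mod 10)) mod 10 = 2.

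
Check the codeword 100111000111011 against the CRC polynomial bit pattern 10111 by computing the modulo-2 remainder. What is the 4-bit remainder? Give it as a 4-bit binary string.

Modulo-2 division of 100111000111011 by 10111:
  pos 0: 10011 XOR 10111 = 00100
  pos 2: 10010 XOR 10111 = 00101
  pos 4: 10100 XOR 10111 = 00011
  pos 7: 11111 XOR 10111 = 01000
  pos 8: 10000 XOR 10111 = 00111
  pos 10: 11111 XOR 10111 = 01000
Remainder = 1000 (nonzero — an error is detected).

1000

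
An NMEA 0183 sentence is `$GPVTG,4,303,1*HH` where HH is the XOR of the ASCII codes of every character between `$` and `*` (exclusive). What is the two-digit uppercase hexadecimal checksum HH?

4B

XOR the ASCII codes of the payload characters:
  'G' = 0x47 → acc = 0x47
  'P' = 0x50 → acc = 0x17
  'V' = 0x56 → acc = 0x41
  'T' = 0x54 → acc = 0x15
  'G' = 0x47 → acc = 0x52
  ',' = 0x2C → acc = 0x7E
  '4' = 0x34 → acc = 0x4A
  ',' = 0x2C → acc = 0x66
  '3' = 0x33 → acc = 0x55
  '0' = 0x30 → acc = 0x65
  '3' = 0x33 → acc = 0x56
  ',' = 0x2C → acc = 0x7A
  '1' = 0x31 → acc = 0x4B
Checksum = 0x4B.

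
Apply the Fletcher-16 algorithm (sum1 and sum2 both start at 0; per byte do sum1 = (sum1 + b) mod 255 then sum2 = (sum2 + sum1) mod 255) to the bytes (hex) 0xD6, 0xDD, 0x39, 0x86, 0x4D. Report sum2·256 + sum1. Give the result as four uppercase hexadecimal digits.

AFC1

Running sums (mod 255):
  after byte 0 (0xD6): sum1=214, sum2=214
  after byte 1 (0xDD): sum1=180, sum2=139
  after byte 2 (0x39): sum1=237, sum2=121
  after byte 3 (0x86): sum1=116, sum2=237
  after byte 4 (0x4D): sum1=193, sum2=175
Checksum = sum2·256 + sum1 = 175·256 + 193 = 44993 = 0xAFC1.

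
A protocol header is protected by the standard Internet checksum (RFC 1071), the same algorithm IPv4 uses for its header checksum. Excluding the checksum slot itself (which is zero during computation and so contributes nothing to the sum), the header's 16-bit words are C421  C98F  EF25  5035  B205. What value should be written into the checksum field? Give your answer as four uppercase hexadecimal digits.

80ED

One's-complement addition (fold any carry out of bit 15 back into bit 0):
  0xC421 + 0xC98F = 0x18DB0 → wrap carry → 0x8DB1
  0x8DB1 + 0xEF25 = 0x17CD6 → wrap carry → 0x7CD7
  0x7CD7 + 0x5035 = 0x0CD0C
  0xCD0C + 0xB205 = 0x17F11 → wrap carry → 0x7F12
One's-complement sum = 0x7F12.
Checksum = ~0x7F12 & 0xFFFF = 0x80ED.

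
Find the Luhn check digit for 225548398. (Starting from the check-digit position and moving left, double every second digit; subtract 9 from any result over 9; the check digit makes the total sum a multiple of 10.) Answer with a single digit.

Partial digits right→left: 8 9 3 8 4 5 5 2 2
Double every second digit counting from the check-digit position (so the 1st, 3rd, 5th, ... of the partial from the right).
  doubled (with −9 where >9): 7 6 8 1 4 → sum 26
  kept as-is: 9 8 5 2 → sum 24
Total = 26 + 24 = 50.
Check digit = (10 − (50 mod 10)) mod 10 = 0.

0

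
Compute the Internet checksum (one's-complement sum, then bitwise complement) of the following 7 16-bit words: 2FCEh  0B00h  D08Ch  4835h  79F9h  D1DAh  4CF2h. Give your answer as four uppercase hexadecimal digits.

One's-complement addition (fold any carry out of bit 15 back into bit 0):
  0x2FCE + 0x0B00 = 0x03ACE
  0x3ACE + 0xD08C = 0x10B5A → wrap carry → 0x0B5B
  0x0B5B + 0x4835 = 0x05390
  0x5390 + 0x79F9 = 0x0CD89
  0xCD89 + 0xD1DA = 0x19F63 → wrap carry → 0x9F64
  0x9F64 + 0x4CF2 = 0x0EC56
One's-complement sum = 0xEC56.
Checksum = ~0xEC56 & 0xFFFF = 0x13A9.

13A9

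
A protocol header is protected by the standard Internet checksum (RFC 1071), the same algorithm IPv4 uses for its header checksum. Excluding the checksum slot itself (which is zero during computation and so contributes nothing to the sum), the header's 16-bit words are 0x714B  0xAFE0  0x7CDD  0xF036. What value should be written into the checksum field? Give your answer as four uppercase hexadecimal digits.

71BF

One's-complement addition (fold any carry out of bit 15 back into bit 0):
  0x714B + 0xAFE0 = 0x1212B → wrap carry → 0x212C
  0x212C + 0x7CDD = 0x09E09
  0x9E09 + 0xF036 = 0x18E3F → wrap carry → 0x8E40
One's-complement sum = 0x8E40.
Checksum = ~0x8E40 & 0xFFFF = 0x71BF.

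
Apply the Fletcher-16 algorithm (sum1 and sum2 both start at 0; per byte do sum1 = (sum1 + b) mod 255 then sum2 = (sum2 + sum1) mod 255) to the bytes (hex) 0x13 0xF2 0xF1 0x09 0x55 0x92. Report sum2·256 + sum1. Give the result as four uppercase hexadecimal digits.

51E8

Running sums (mod 255):
  after byte 0 (0x13): sum1=19, sum2=19
  after byte 1 (0xF2): sum1=6, sum2=25
  after byte 2 (0xF1): sum1=247, sum2=17
  after byte 3 (0x09): sum1=1, sum2=18
  after byte 4 (0x55): sum1=86, sum2=104
  after byte 5 (0x92): sum1=232, sum2=81
Checksum = sum2·256 + sum1 = 81·256 + 232 = 20968 = 0x51E8.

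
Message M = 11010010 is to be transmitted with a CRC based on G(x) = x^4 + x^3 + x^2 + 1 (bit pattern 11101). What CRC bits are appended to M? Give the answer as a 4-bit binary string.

0000

Append 4 zeros: 110100100000. Divide by 11101 (XOR where the leading bit is 1):
  pos 0: 11010 XOR 11101 = 00111
  pos 2: 11101 XOR 11101 = 00000
Remainder (last 4 bits) = 0000. This is the CRC / FCS.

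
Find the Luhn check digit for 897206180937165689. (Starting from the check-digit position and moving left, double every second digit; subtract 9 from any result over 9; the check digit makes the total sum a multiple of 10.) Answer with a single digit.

5

Partial digits right→left: 9 8 6 5 6 1 7 3 9 0 8 1 6 0 2 7 9 8
Double every second digit counting from the check-digit position (so the 1st, 3rd, 5th, ... of the partial from the right).
  doubled (with −9 where >9): 9 3 3 5 9 7 3 4 9 → sum 52
  kept as-is: 8 5 1 3 0 1 0 7 8 → sum 33
Total = 52 + 33 = 85.
Check digit = (10 − (85 mod 10)) mod 10 = 5.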